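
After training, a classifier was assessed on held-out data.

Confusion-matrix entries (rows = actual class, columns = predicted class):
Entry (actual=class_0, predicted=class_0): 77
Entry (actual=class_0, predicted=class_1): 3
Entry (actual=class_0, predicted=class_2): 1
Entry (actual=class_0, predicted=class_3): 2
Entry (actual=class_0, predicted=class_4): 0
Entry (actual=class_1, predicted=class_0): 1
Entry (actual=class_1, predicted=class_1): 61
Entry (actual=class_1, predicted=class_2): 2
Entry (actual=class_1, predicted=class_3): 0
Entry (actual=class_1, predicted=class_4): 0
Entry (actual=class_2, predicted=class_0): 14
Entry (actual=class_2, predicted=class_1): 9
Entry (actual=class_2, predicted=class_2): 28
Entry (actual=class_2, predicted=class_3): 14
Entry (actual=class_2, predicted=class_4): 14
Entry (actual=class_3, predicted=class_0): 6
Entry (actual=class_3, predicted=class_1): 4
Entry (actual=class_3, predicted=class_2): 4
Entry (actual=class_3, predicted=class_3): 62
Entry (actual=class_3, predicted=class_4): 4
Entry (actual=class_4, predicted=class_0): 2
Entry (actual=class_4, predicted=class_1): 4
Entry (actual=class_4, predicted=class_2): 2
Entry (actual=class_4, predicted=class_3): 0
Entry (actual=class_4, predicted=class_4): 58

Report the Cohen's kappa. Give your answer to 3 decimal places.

0.711

Observed agreement pₒ = trace/N = 286/372 = 0.7688
Expected agreement pₑ = Σ (rowᵢ·colᵢ)/N² = (83·100 + 64·81 + 79·37 + 80·78 + 66·76)/372² = 0.1999
κ = (pₒ − pₑ)/(1 − pₑ) = (0.7688 − 0.1999)/(1 − 0.1999) = 0.711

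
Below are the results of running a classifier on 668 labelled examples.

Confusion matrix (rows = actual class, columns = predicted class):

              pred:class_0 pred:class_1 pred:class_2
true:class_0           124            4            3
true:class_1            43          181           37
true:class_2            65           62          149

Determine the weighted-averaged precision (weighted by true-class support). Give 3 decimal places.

Per-class precision (TP/(TP+FP)):
  class_0: TP=124, FP=43+65=108 → 124/232 = 0.5345
  class_1: TP=181, FP=4+62=66 → 181/247 = 0.7328
  class_2: TP=149, FP=3+37=40 → 149/189 = 0.7884
Weighted-precision = Σ (supportᵢ/N)·precisionᵢ with N=668: (131/668)·0.5345 + (261/668)·0.7328 + (276/668)·0.7884 = 0.717

0.717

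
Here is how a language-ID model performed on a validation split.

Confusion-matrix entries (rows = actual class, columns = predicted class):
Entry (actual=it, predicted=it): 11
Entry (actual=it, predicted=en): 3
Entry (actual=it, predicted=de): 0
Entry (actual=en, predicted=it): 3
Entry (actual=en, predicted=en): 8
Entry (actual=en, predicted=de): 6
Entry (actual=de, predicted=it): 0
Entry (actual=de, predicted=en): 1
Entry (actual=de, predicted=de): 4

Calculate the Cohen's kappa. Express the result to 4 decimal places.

Observed agreement pₒ = trace/N = 23/36 = 0.63889
Expected agreement pₑ = Σ (rowᵢ·colᵢ)/N² = (14·14 + 17·12 + 5·10)/36² = 0.34722
κ = (pₒ − pₑ)/(1 − pₑ) = (0.63889 − 0.34722)/(1 − 0.34722) = 0.4468

0.4468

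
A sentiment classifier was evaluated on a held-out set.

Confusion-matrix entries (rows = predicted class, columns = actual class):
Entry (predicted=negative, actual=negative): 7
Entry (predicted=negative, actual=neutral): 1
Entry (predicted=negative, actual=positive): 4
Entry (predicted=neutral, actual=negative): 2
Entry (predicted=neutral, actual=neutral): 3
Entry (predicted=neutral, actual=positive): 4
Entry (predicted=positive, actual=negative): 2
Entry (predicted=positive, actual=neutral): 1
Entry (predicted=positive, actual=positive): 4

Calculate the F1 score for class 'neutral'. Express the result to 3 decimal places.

0.429

Treat 'neutral' as positive and all other classes as negative.
F1 score = 2·TP/(2·TP+FP+FN).
neutral: TP=3, FP=2+4=6, FN=1+1=2 → 6/14 = 0.4286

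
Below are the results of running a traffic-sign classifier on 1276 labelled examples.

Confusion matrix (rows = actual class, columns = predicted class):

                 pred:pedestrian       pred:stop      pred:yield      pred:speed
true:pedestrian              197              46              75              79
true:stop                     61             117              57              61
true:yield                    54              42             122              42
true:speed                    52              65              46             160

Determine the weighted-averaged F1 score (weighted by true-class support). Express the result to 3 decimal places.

0.468

Per-class F1 score (2·TP/(2·TP+FP+FN)):
  pedestrian: TP=197, FP=61+54+52=167, FN=46+75+79=200 → 394/761 = 0.5177
  stop: TP=117, FP=46+42+65=153, FN=61+57+61=179 → 234/566 = 0.4134
  yield: TP=122, FP=75+57+46=178, FN=54+42+42=138 → 244/560 = 0.4357
  speed: TP=160, FP=79+61+42=182, FN=52+65+46=163 → 320/665 = 0.4812
Weighted-F1 score = Σ (supportᵢ/N)·F1 scoreᵢ with N=1276: (397/1276)·0.5177 + (296/1276)·0.4134 + (260/1276)·0.4357 + (323/1276)·0.4812 = 0.468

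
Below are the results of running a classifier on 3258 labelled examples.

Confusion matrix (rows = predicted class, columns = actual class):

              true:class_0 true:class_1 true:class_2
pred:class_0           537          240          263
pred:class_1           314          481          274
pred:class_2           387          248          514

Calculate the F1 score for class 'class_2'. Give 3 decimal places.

Take TP from the diagonal, FP from the rest of the 'class_2' prediction marginal, FN from the rest of the 'class_2' actual marginal.
F1 score = 2·TP/(2·TP+FP+FN).
class_2: TP=514, FP=387+248=635, FN=263+274=537 → 1028/2200 = 0.4673

0.467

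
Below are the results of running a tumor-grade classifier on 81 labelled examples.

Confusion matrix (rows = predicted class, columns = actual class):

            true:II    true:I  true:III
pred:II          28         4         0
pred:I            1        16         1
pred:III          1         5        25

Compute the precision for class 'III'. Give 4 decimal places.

0.8065

precision = TP/(TP+FP).
III: TP=25, FP=1+5=6 → 25/31 = 0.80645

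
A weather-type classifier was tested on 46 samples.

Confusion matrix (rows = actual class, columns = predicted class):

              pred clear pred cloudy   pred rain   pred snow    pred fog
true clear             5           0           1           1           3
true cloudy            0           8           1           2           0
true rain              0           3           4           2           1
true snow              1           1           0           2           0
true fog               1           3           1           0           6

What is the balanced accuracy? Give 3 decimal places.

0.535

Balanced accuracy = mean of per-class recall.
  clear: recall = 5/10 = 0.5000
  cloudy: recall = 8/11 = 0.7273
  rain: recall = 4/10 = 0.4000
  snow: recall = 2/4 = 0.5000
  fog: recall = 6/11 = 0.5455
Mean = (0.5000 + 0.7273 + 0.4000 + 0.5000 + 0.5455) / 5 = 0.535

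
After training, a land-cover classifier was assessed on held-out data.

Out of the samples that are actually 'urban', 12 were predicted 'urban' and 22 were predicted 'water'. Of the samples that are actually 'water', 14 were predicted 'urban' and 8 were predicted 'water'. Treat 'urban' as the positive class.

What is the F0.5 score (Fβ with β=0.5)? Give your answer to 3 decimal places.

0.435

Fβ = (1+β²)·TP / ((1+β²)·TP + β²·FN + FP), with β²=1/4
= 1.25·12 / (1.25·12 + 0.25·22 + 14) = 0.435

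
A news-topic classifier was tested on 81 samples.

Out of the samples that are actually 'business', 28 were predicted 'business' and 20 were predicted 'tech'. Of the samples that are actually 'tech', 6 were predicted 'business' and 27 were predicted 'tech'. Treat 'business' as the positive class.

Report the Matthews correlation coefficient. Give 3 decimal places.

MCC = (TP·TN − FP·FN) / √((TP+FP)(TP+FN)(TN+FP)(TN+FN))
Numerator = 28·27 − 6·20 = 636
Denominator = √(34·48·33·47) = √2531232 = 1590.9846
MCC = 636 / 1590.9846 = 0.400

0.400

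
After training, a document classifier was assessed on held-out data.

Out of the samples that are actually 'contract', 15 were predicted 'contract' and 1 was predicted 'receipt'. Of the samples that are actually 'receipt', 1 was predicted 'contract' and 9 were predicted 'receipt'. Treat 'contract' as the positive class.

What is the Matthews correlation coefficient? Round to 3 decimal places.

0.838

MCC = (TP·TN − FP·FN) / √((TP+FP)(TP+FN)(TN+FP)(TN+FN))
Numerator = 15·9 − 1·1 = 134
Denominator = √(16·16·10·10) = √25600 = 160.0000
MCC = 134 / 160.0000 = 0.838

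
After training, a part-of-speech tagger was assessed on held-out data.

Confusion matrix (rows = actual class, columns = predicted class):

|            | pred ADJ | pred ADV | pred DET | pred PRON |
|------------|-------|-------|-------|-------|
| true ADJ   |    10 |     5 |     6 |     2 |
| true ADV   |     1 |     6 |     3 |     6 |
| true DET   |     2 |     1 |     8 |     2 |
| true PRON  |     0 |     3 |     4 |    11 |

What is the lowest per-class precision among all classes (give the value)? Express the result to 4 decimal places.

0.3810

Per-class precision (TP/(TP+FP)):
  ADJ: TP=10, FP=1+2+0=3 → 10/13 = 0.76923
  ADV: TP=6, FP=5+1+3=9 → 6/15 = 0.40000
  DET: TP=8, FP=6+3+4=13 → 8/21 = 0.38095
  PRON: TP=11, FP=2+6+2=10 → 11/21 = 0.52381
Lowest is class 'DET' with precision = 0.3810.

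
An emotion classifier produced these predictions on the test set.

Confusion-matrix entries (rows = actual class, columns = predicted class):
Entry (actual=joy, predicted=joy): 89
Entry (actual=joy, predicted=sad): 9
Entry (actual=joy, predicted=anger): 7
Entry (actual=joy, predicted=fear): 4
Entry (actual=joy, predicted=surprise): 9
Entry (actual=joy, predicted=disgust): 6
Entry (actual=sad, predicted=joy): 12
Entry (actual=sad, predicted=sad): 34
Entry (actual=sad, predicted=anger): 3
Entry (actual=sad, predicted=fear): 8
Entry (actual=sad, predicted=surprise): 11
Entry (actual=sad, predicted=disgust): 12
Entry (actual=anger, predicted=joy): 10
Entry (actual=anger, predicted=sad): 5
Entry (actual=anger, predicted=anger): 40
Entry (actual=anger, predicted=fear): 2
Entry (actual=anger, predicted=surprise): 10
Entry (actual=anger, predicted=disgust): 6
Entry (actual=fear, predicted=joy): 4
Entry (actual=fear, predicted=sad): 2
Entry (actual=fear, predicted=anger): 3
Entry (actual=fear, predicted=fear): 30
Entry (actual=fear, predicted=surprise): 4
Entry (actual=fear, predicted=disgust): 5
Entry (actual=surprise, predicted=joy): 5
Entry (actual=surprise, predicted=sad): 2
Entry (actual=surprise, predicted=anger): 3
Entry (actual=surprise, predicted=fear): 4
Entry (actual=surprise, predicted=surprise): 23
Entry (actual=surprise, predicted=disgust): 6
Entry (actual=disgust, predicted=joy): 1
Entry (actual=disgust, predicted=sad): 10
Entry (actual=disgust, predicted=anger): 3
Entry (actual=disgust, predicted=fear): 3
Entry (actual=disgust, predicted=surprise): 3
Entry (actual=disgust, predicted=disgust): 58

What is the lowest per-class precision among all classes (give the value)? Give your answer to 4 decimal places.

Per-class precision (TP/(TP+FP)):
  joy: TP=89, FP=12+10+4+5+1=32 → 89/121 = 0.73554
  sad: TP=34, FP=9+5+2+2+10=28 → 34/62 = 0.54839
  anger: TP=40, FP=7+3+3+3+3=19 → 40/59 = 0.67797
  fear: TP=30, FP=4+8+2+4+3=21 → 30/51 = 0.58824
  surprise: TP=23, FP=9+11+10+4+3=37 → 23/60 = 0.38333
  disgust: TP=58, FP=6+12+6+5+6=35 → 58/93 = 0.62366
Lowest is class 'surprise' with precision = 0.3833.

0.3833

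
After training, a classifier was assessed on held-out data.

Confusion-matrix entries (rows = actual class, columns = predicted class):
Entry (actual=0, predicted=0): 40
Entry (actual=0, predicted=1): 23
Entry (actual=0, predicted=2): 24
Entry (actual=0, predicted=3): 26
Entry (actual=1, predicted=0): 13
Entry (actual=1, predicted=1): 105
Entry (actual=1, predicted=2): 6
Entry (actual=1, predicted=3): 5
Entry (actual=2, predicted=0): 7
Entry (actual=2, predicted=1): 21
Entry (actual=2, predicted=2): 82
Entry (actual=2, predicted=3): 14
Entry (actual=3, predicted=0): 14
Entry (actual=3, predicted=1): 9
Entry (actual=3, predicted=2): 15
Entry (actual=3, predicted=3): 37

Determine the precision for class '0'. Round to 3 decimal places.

precision = TP/(TP+FP).
0: TP=40, FP=13+7+14=34 → 40/74 = 0.5405

0.541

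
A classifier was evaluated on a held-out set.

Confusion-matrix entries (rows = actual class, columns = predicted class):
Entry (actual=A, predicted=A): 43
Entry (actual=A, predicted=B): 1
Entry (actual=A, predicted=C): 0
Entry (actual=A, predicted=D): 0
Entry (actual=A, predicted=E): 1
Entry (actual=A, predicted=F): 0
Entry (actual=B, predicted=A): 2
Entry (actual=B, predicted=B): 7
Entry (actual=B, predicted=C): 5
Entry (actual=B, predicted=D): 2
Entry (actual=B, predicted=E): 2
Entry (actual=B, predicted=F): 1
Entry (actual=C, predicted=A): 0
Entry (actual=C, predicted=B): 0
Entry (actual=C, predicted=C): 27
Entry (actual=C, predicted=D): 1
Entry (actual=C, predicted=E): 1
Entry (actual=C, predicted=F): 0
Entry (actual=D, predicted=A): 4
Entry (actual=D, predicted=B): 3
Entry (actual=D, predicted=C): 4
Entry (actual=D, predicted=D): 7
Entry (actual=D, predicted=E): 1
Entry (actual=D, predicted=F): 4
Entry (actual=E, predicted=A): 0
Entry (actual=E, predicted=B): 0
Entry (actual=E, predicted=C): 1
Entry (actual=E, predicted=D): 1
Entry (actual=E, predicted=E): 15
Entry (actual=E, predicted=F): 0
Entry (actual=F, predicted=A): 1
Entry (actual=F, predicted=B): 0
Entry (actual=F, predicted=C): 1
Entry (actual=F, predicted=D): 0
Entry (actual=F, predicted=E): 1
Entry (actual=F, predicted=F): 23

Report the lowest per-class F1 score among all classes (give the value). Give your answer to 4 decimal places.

Per-class F1 score (2·TP/(2·TP+FP+FN)):
  A: TP=43, FP=2+0+4+0+1=7, FN=1+0+0+1+0=2 → 86/95 = 0.90526
  B: TP=7, FP=1+0+3+0+0=4, FN=2+5+2+2+1=12 → 14/30 = 0.46667
  C: TP=27, FP=0+5+4+1+1=11, FN=0+0+1+1+0=2 → 54/67 = 0.80597
  D: TP=7, FP=0+2+1+1+0=4, FN=4+3+4+1+4=16 → 14/34 = 0.41176
  E: TP=15, FP=1+2+1+1+1=6, FN=0+0+1+1+0=2 → 30/38 = 0.78947
  F: TP=23, FP=0+1+0+4+0=5, FN=1+0+1+0+1=3 → 46/54 = 0.85185
Lowest is class 'D' with F1 score = 0.4118.

0.4118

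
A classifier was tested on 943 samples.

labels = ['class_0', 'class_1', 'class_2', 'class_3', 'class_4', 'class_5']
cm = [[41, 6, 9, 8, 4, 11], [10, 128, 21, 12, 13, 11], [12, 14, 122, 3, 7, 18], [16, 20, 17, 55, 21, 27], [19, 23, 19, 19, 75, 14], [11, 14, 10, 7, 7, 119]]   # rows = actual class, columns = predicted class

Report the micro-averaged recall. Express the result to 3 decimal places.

Micro-averaging pools counts across classes: ΣTP=540, ΣFP=403, ΣFN=403.
Micro-recall = TP/(TP+FN) on pooled counts = 0.573 (equals overall accuracy in single-label multiclass).

0.573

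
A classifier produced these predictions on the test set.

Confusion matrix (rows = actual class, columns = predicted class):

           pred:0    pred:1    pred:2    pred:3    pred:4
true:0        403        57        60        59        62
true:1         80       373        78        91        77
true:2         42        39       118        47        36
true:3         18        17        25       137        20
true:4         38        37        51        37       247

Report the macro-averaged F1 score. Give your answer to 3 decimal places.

0.540

Per-class F1 score (2·TP/(2·TP+FP+FN)):
  0: TP=403, FP=80+42+18+38=178, FN=57+60+59+62=238 → 806/1222 = 0.6596
  1: TP=373, FP=57+39+17+37=150, FN=80+78+91+77=326 → 746/1222 = 0.6105
  2: TP=118, FP=60+78+25+51=214, FN=42+39+47+36=164 → 236/614 = 0.3844
  3: TP=137, FP=59+91+47+37=234, FN=18+17+25+20=80 → 274/588 = 0.4660
  4: TP=247, FP=62+77+36+20=195, FN=38+37+51+37=163 → 494/852 = 0.5798
Macro-F1 score = mean = (0.6596 + 0.6105 + 0.3844 + 0.4660 + 0.5798) / 5 = 0.540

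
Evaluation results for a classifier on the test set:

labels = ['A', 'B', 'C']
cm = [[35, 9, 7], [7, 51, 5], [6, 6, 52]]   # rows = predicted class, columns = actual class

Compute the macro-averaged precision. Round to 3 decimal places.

Per-class precision (TP/(TP+FP)):
  A: TP=35, FP=9+7=16 → 35/51 = 0.6863
  B: TP=51, FP=7+5=12 → 51/63 = 0.8095
  C: TP=52, FP=6+6=12 → 52/64 = 0.8125
Macro-precision = mean = (0.6863 + 0.8095 + 0.8125) / 3 = 0.769

0.769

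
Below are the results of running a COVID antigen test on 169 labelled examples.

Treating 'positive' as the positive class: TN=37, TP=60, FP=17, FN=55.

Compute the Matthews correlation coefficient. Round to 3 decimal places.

MCC = (TP·TN − FP·FN) / √((TP+FP)(TP+FN)(TN+FP)(TN+FN))
Numerator = 60·37 − 17·55 = 1285
Denominator = √(77·115·54·92) = √43991640 = 6632.6194
MCC = 1285 / 6632.6194 = 0.194

0.194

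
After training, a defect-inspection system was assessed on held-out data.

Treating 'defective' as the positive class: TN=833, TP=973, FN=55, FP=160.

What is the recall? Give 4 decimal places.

0.9465

Recall = TP/(TP+FN) = 973/(973+55) = 973/1028 = 0.9465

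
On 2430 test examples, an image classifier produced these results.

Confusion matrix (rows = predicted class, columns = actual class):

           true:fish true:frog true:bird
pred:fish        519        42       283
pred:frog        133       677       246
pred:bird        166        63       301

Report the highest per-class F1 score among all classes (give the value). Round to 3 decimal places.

0.737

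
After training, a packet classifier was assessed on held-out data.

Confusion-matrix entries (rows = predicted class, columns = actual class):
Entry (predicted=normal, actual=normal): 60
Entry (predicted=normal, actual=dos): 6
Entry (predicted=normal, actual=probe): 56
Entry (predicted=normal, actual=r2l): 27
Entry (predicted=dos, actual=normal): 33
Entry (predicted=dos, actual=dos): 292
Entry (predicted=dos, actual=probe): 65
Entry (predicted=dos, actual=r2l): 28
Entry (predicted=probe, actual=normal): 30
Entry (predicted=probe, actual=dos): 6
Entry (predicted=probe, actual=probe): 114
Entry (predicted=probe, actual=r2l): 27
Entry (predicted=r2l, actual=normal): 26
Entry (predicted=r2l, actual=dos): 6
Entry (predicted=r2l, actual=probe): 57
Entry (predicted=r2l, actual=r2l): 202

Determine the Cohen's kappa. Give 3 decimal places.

0.516

Observed agreement pₒ = trace/N = 668/1035 = 0.6454
Expected agreement pₑ = Σ (rowᵢ·colᵢ)/N² = (149·149 + 310·418 + 292·177 + 284·291)/1035² = 0.2671
κ = (pₒ − pₑ)/(1 − pₑ) = (0.6454 − 0.2671)/(1 − 0.2671) = 0.516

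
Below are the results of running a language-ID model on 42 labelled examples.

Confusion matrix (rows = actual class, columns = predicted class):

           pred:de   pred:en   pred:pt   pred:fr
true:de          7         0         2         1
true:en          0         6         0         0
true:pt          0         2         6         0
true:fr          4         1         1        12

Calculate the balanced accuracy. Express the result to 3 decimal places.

0.779

Balanced accuracy = mean of per-class recall.
  de: recall = 7/10 = 0.7000
  en: recall = 6/6 = 1.0000
  pt: recall = 6/8 = 0.7500
  fr: recall = 12/18 = 0.6667
Mean = (0.7000 + 1.0000 + 0.7500 + 0.6667) / 4 = 0.779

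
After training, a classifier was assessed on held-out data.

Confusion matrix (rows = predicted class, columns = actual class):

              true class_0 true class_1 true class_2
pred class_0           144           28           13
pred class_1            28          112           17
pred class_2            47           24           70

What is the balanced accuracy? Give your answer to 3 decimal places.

0.680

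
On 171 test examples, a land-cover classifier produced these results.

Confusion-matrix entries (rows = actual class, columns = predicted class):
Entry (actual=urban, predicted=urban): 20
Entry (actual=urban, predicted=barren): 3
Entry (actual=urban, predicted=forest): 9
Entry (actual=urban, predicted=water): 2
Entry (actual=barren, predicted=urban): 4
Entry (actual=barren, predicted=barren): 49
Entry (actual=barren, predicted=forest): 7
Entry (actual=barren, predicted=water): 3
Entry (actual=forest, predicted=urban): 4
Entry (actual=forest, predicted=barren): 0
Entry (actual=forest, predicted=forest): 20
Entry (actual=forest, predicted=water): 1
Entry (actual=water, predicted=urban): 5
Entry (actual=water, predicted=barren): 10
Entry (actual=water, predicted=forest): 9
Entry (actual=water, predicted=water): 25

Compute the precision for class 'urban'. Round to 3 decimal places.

Take TP from the diagonal, FP from the rest of the 'urban' prediction marginal, FN from the rest of the 'urban' actual marginal.
precision = TP/(TP+FP).
urban: TP=20, FP=4+4+5=13 → 20/33 = 0.6061

0.606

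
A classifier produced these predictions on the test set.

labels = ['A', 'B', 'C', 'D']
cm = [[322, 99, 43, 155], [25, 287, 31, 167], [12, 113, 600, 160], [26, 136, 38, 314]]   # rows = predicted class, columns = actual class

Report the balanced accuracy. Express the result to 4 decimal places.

0.6314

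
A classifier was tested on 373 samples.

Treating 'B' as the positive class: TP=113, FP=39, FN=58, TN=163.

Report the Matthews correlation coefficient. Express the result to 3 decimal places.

MCC = (TP·TN − FP·FN) / √((TP+FP)(TP+FN)(TN+FP)(TN+FN))
Numerator = 113·163 − 39·58 = 16157
Denominator = √(152·171·202·221) = √1160334864 = 34063.6883
MCC = 16157 / 34063.6883 = 0.474

0.474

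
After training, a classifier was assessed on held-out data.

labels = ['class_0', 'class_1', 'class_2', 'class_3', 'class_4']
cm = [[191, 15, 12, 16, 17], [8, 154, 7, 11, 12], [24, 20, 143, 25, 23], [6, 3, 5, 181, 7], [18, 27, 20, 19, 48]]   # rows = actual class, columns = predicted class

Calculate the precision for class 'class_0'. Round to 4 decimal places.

0.7733

Treat 'class_0' as positive and all other classes as negative.
precision = TP/(TP+FP).
class_0: TP=191, FP=8+24+6+18=56 → 191/247 = 0.77328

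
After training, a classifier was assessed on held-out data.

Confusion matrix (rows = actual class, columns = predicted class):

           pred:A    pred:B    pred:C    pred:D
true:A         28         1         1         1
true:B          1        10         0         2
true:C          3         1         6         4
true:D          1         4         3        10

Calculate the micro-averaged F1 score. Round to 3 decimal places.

0.711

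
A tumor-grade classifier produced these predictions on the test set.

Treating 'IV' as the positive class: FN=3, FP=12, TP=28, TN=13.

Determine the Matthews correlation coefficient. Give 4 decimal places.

MCC = (TP·TN − FP·FN) / √((TP+FP)(TP+FN)(TN+FP)(TN+FN))
Numerator = 28·13 − 12·3 = 328
Denominator = √(40·31·25·16) = √496000 = 704.2727
MCC = 328 / 704.2727 = 0.4657

0.4657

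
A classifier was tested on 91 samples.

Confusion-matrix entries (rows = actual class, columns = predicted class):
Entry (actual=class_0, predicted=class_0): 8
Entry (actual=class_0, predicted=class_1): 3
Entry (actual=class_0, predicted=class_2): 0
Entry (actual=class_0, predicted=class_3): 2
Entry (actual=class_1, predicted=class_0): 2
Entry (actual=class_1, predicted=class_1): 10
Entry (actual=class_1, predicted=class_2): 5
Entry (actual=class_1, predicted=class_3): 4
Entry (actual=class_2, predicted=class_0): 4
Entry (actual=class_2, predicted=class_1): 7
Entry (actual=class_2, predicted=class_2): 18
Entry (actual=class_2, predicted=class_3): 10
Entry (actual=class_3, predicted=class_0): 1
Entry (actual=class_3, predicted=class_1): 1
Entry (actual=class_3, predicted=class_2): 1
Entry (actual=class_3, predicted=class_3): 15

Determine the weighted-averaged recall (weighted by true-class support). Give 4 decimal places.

Per-class recall (TP/(TP+FN)):
  class_0: TP=8, FN=3+0+2=5 → 8/13 = 0.61538
  class_1: TP=10, FN=2+5+4=11 → 10/21 = 0.47619
  class_2: TP=18, FN=4+7+10=21 → 18/39 = 0.46154
  class_3: TP=15, FN=1+1+1=3 → 15/18 = 0.83333
Weighted-recall = Σ (supportᵢ/N)·recallᵢ with N=91: (13/91)·0.61538 + (21/91)·0.47619 + (39/91)·0.46154 + (18/91)·0.83333 = 0.5604

0.5604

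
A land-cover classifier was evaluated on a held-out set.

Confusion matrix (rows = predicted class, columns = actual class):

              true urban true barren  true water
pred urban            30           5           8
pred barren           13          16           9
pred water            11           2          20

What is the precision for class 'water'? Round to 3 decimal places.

0.606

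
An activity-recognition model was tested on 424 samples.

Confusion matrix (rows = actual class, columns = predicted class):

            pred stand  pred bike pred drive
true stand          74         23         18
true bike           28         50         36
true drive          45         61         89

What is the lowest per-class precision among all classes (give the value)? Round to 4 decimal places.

Per-class precision (TP/(TP+FP)):
  stand: TP=74, FP=28+45=73 → 74/147 = 0.50340
  bike: TP=50, FP=23+61=84 → 50/134 = 0.37313
  drive: TP=89, FP=18+36=54 → 89/143 = 0.62238
Lowest is class 'bike' with precision = 0.3731.

0.3731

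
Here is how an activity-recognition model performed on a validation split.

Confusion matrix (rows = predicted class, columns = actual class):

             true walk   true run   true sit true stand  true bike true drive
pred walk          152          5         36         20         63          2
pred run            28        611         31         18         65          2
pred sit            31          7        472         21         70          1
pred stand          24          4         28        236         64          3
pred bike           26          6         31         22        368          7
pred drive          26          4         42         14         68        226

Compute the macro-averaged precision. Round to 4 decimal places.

Per-class precision (TP/(TP+FP)):
  walk: TP=152, FP=5+36+20+63+2=126 → 152/278 = 0.54676
  run: TP=611, FP=28+31+18+65+2=144 → 611/755 = 0.80927
  sit: TP=472, FP=31+7+21+70+1=130 → 472/602 = 0.78405
  stand: TP=236, FP=24+4+28+64+3=123 → 236/359 = 0.65738
  bike: TP=368, FP=26+6+31+22+7=92 → 368/460 = 0.80000
  drive: TP=226, FP=26+4+42+14+68=154 → 226/380 = 0.59474
Macro-precision = mean = (0.54676 + 0.80927 + 0.78405 + 0.65738 + 0.80000 + 0.59474) / 6 = 0.6987

0.6987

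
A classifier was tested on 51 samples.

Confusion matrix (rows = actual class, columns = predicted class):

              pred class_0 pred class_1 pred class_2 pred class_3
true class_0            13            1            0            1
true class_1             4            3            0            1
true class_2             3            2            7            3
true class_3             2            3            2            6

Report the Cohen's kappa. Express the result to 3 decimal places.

Observed agreement pₒ = trace/N = 29/51 = 0.5686
Expected agreement pₑ = Σ (rowᵢ·colᵢ)/N² = (15·22 + 8·9 + 15·9 + 13·11)/51² = 0.2614
κ = (pₒ − pₑ)/(1 − pₑ) = (0.5686 − 0.2614)/(1 − 0.2614) = 0.416

0.416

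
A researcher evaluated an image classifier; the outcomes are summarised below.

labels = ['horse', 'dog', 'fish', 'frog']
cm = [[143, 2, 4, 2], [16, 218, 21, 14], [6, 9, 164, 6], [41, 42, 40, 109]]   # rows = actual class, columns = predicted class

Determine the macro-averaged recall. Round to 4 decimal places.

Per-class recall (TP/(TP+FN)):
  horse: TP=143, FN=2+4+2=8 → 143/151 = 0.94702
  dog: TP=218, FN=16+21+14=51 → 218/269 = 0.81041
  fish: TP=164, FN=6+9+6=21 → 164/185 = 0.88649
  frog: TP=109, FN=41+42+40=123 → 109/232 = 0.46983
Macro-recall = mean = (0.94702 + 0.81041 + 0.88649 + 0.46983) / 4 = 0.7784

0.7784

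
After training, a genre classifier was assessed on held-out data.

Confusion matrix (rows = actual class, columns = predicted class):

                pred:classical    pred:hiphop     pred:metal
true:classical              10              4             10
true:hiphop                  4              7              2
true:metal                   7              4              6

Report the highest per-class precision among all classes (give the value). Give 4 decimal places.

0.4762

Per-class precision (TP/(TP+FP)):
  classical: TP=10, FP=4+7=11 → 10/21 = 0.47619
  hiphop: TP=7, FP=4+4=8 → 7/15 = 0.46667
  metal: TP=6, FP=10+2=12 → 6/18 = 0.33333
Highest is class 'classical' with precision = 0.4762.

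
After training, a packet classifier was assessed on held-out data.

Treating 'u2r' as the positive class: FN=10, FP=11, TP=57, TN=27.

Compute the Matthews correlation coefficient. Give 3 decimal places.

MCC = (TP·TN − FP·FN) / √((TP+FP)(TP+FN)(TN+FP)(TN+FN))
Numerator = 57·27 − 11·10 = 1429
Denominator = √(68·67·38·37) = √6405736 = 2530.9556
MCC = 1429 / 2530.9556 = 0.565

0.565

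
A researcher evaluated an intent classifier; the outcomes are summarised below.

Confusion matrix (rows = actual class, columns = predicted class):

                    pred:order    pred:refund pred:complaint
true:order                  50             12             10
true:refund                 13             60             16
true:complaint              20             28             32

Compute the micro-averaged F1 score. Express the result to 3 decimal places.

0.589

Micro-averaging pools counts across classes: ΣTP=142, ΣFP=99, ΣFN=99.
Micro-F1 score = 2·TP/(2·TP+FP+FN) on pooled counts = 0.589 (equals overall accuracy in single-label multiclass).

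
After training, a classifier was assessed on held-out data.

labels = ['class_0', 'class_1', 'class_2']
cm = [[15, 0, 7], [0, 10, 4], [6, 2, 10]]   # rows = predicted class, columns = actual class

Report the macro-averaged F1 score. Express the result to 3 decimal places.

0.660

Per-class F1 score (2·TP/(2·TP+FP+FN)):
  class_0: TP=15, FP=0+7=7, FN=0+6=6 → 30/43 = 0.6977
  class_1: TP=10, FP=0+4=4, FN=0+2=2 → 20/26 = 0.7692
  class_2: TP=10, FP=6+2=8, FN=7+4=11 → 20/39 = 0.5128
Macro-F1 score = mean = (0.6977 + 0.7692 + 0.5128) / 3 = 0.660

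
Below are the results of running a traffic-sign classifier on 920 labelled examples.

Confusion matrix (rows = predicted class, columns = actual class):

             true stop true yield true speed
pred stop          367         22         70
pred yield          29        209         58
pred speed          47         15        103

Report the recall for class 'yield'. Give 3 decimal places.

0.850

One-vs-rest for 'yield': TP = diagonal; FP = other classes predicted 'yield'; FN = 'yield' predicted as other.
recall = TP/(TP+FN).
yield: TP=209, FN=22+15=37 → 209/246 = 0.8496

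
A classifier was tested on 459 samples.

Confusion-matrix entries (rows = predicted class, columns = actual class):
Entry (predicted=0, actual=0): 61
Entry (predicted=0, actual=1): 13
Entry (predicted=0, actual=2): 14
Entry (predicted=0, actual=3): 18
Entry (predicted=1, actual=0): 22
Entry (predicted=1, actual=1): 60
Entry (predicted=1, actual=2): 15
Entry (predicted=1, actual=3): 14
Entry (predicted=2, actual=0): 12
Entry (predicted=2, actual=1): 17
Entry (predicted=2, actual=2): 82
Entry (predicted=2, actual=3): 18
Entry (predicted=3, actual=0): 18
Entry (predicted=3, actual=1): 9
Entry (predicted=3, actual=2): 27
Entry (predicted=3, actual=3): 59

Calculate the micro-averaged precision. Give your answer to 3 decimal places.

0.571

Micro-averaging pools counts across classes: ΣTP=262, ΣFP=197, ΣFN=197.
Micro-precision = TP/(TP+FP) on pooled counts = 0.571 (equals overall accuracy in single-label multiclass).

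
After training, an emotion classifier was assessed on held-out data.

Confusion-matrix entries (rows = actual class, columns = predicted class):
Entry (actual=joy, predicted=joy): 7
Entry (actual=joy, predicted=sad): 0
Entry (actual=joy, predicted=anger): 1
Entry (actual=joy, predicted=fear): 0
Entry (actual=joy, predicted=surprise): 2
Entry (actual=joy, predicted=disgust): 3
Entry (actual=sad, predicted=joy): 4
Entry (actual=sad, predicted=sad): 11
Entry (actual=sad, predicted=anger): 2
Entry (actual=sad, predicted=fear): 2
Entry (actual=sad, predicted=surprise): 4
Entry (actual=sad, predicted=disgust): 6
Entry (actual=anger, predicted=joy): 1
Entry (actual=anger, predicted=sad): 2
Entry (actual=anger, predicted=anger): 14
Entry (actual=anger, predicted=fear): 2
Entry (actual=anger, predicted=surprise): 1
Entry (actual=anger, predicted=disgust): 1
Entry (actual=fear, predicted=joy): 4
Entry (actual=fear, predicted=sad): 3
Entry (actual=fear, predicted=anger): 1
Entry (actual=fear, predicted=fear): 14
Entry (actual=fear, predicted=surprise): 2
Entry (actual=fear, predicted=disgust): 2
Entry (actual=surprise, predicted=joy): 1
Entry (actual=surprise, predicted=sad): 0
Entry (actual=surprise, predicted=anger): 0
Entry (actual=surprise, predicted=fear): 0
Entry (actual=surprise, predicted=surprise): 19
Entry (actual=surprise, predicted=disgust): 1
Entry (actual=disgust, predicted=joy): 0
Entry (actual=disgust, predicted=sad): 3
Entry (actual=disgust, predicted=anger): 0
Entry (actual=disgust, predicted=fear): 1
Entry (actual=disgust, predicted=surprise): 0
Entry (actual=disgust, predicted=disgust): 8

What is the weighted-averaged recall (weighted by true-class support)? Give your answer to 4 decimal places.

Per-class recall (TP/(TP+FN)):
  joy: TP=7, FN=0+1+0+2+3=6 → 7/13 = 0.53846
  sad: TP=11, FN=4+2+2+4+6=18 → 11/29 = 0.37931
  anger: TP=14, FN=1+2+2+1+1=7 → 14/21 = 0.66667
  fear: TP=14, FN=4+3+1+2+2=12 → 14/26 = 0.53846
  surprise: TP=19, FN=1+0+0+0+1=2 → 19/21 = 0.90476
  disgust: TP=8, FN=0+3+0+1+0=4 → 8/12 = 0.66667
Weighted-recall = Σ (supportᵢ/N)·recallᵢ with N=122: (13/122)·0.53846 + (29/122)·0.37931 + (21/122)·0.66667 + (26/122)·0.53846 + (21/122)·0.90476 + (12/122)·0.66667 = 0.5984

0.5984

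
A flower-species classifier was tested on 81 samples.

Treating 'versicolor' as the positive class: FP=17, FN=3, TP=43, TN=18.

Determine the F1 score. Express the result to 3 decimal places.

0.811

Precision = TP/(TP+FP) = 43/60 = 0.7167
Recall = TP/(TP+FN) = 43/46 = 0.9348
F1 = 2·TP/(2·TP+FP+FN) = 86/106 = 0.811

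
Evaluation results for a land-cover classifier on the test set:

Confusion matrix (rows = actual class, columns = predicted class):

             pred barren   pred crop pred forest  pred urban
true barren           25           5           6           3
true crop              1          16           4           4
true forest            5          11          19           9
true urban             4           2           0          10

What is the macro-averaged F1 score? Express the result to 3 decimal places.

Per-class F1 score (2·TP/(2·TP+FP+FN)):
  barren: TP=25, FP=1+5+4=10, FN=5+6+3=14 → 50/74 = 0.6757
  crop: TP=16, FP=5+11+2=18, FN=1+4+4=9 → 32/59 = 0.5424
  forest: TP=19, FP=6+4+0=10, FN=5+11+9=25 → 38/73 = 0.5205
  urban: TP=10, FP=3+4+9=16, FN=4+2+0=6 → 20/42 = 0.4762
Macro-F1 score = mean = (0.6757 + 0.5424 + 0.5205 + 0.4762) / 4 = 0.554

0.554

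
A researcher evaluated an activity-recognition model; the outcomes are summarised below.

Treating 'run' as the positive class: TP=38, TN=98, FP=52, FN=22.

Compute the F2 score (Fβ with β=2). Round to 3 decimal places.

Fβ = (1+β²)·TP / ((1+β²)·TP + β²·FN + FP), with β²=4
= 5·38 / (5·38 + 4·22 + 52) = 0.576

0.576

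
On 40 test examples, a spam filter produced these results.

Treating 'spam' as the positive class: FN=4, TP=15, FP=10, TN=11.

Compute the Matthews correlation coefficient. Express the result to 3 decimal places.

0.323

MCC = (TP·TN − FP·FN) / √((TP+FP)(TP+FN)(TN+FP)(TN+FN))
Numerator = 15·11 − 10·4 = 125
Denominator = √(25·19·21·15) = √149625 = 386.8139
MCC = 125 / 386.8139 = 0.323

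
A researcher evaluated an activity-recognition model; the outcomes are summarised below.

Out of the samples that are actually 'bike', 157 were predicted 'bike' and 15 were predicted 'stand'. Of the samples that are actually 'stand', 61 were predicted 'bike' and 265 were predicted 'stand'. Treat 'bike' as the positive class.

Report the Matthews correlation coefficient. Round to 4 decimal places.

0.6955

MCC = (TP·TN − FP·FN) / √((TP+FP)(TP+FN)(TN+FP)(TN+FN))
Numerator = 157·265 − 61·15 = 40690
Denominator = √(218·172·326·280) = √3422634880 = 58503.2895
MCC = 40690 / 58503.2895 = 0.6955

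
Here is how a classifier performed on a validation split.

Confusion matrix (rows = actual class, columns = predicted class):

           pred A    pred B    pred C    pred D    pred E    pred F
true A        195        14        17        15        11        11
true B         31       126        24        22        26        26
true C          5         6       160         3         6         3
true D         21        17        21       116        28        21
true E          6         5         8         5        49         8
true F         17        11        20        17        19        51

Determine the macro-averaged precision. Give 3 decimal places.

0.580

Per-class precision (TP/(TP+FP)):
  A: TP=195, FP=31+5+21+6+17=80 → 195/275 = 0.7091
  B: TP=126, FP=14+6+17+5+11=53 → 126/179 = 0.7039
  C: TP=160, FP=17+24+21+8+20=90 → 160/250 = 0.6400
  D: TP=116, FP=15+22+3+5+17=62 → 116/178 = 0.6517
  E: TP=49, FP=11+26+6+28+19=90 → 49/139 = 0.3525
  F: TP=51, FP=11+26+3+21+8=69 → 51/120 = 0.4250
Macro-precision = mean = (0.7091 + 0.7039 + 0.6400 + 0.6517 + 0.3525 + 0.4250) / 6 = 0.580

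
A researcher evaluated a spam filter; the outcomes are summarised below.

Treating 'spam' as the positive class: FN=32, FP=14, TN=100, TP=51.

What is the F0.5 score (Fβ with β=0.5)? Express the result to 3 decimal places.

0.743

Fβ = (1+β²)·TP / ((1+β²)·TP + β²·FN + FP), with β²=1/4
= 1.25·51 / (1.25·51 + 0.25·32 + 14) = 0.743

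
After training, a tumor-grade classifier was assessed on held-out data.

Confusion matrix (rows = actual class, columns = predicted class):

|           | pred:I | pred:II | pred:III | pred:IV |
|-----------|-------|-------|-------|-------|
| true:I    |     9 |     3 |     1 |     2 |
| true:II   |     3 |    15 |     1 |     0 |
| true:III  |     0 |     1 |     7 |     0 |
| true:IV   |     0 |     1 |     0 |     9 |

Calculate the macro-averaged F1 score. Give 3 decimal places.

Per-class F1 score (2·TP/(2·TP+FP+FN)):
  I: TP=9, FP=3+0+0=3, FN=3+1+2=6 → 18/27 = 0.6667
  II: TP=15, FP=3+1+1=5, FN=3+1+0=4 → 30/39 = 0.7692
  III: TP=7, FP=1+1+0=2, FN=0+1+0=1 → 14/17 = 0.8235
  IV: TP=9, FP=2+0+0=2, FN=0+1+0=1 → 18/21 = 0.8571
Macro-F1 score = mean = (0.6667 + 0.7692 + 0.8235 + 0.8571) / 4 = 0.779

0.779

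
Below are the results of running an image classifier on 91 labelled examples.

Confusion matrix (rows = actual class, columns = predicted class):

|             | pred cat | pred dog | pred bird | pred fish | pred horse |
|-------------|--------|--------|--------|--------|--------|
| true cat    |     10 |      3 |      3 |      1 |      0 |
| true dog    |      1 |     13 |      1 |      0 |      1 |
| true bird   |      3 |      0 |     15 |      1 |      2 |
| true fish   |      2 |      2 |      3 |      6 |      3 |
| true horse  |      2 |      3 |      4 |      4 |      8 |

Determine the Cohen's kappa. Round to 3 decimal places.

0.463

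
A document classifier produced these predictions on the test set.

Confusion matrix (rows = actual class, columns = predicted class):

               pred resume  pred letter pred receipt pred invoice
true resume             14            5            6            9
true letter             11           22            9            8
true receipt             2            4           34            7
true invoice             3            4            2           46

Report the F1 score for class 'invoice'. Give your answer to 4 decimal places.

One-vs-rest for 'invoice': TP = diagonal; FP = other classes predicted 'invoice'; FN = 'invoice' predicted as other.
F1 score = 2·TP/(2·TP+FP+FN).
invoice: TP=46, FP=9+8+7=24, FN=3+4+2=9 → 92/125 = 0.73600

0.7360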